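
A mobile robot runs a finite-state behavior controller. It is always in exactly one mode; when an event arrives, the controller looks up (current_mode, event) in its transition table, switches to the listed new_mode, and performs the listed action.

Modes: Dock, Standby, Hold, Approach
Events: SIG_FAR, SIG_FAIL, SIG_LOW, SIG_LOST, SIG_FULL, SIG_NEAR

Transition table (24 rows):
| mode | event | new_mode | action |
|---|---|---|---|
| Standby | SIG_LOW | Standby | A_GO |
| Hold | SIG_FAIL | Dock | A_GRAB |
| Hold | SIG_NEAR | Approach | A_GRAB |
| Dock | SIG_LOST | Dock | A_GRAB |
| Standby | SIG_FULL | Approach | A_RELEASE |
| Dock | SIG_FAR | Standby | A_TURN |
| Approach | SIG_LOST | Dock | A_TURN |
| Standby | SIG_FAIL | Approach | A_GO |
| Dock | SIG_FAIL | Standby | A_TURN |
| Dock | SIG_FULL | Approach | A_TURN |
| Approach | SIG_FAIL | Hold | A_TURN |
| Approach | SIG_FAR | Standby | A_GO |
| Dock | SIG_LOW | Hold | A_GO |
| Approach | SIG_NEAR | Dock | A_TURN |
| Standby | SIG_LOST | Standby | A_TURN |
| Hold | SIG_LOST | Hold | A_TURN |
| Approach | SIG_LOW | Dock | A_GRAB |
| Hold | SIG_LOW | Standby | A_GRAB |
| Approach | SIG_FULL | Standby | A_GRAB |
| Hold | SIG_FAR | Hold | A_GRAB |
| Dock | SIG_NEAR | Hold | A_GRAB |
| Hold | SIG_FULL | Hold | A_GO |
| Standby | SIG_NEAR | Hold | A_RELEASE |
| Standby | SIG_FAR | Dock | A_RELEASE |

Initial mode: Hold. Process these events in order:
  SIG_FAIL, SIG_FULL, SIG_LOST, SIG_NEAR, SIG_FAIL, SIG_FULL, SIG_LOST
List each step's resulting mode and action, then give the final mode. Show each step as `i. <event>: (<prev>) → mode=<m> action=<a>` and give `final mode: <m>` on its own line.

1. SIG_FAIL: (Hold) → mode=Dock action=A_GRAB
2. SIG_FULL: (Dock) → mode=Approach action=A_TURN
3. SIG_LOST: (Approach) → mode=Dock action=A_TURN
4. SIG_NEAR: (Dock) → mode=Hold action=A_GRAB
5. SIG_FAIL: (Hold) → mode=Dock action=A_GRAB
6. SIG_FULL: (Dock) → mode=Approach action=A_TURN
7. SIG_LOST: (Approach) → mode=Dock action=A_TURN

final mode: Dock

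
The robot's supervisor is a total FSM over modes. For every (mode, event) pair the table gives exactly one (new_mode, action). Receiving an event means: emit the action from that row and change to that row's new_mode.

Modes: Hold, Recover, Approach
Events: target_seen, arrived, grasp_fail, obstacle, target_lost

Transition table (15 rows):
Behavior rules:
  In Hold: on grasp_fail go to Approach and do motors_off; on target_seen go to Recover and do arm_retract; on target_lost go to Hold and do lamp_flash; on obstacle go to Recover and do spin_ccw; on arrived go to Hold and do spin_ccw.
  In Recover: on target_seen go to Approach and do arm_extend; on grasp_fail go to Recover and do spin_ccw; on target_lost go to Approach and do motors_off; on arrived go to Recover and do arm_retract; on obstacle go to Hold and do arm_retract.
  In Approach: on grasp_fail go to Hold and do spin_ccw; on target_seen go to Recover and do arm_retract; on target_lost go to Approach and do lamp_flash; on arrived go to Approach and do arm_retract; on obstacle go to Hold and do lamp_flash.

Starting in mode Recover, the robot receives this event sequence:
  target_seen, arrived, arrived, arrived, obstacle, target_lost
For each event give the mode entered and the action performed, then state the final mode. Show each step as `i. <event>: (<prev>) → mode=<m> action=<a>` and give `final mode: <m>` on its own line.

1. target_seen: (Recover) → mode=Approach action=arm_extend
2. arrived: (Approach) → mode=Approach action=arm_retract
3. arrived: (Approach) → mode=Approach action=arm_retract
4. arrived: (Approach) → mode=Approach action=arm_retract
5. obstacle: (Approach) → mode=Hold action=lamp_flash
6. target_lost: (Hold) → mode=Hold action=lamp_flash

final mode: Hold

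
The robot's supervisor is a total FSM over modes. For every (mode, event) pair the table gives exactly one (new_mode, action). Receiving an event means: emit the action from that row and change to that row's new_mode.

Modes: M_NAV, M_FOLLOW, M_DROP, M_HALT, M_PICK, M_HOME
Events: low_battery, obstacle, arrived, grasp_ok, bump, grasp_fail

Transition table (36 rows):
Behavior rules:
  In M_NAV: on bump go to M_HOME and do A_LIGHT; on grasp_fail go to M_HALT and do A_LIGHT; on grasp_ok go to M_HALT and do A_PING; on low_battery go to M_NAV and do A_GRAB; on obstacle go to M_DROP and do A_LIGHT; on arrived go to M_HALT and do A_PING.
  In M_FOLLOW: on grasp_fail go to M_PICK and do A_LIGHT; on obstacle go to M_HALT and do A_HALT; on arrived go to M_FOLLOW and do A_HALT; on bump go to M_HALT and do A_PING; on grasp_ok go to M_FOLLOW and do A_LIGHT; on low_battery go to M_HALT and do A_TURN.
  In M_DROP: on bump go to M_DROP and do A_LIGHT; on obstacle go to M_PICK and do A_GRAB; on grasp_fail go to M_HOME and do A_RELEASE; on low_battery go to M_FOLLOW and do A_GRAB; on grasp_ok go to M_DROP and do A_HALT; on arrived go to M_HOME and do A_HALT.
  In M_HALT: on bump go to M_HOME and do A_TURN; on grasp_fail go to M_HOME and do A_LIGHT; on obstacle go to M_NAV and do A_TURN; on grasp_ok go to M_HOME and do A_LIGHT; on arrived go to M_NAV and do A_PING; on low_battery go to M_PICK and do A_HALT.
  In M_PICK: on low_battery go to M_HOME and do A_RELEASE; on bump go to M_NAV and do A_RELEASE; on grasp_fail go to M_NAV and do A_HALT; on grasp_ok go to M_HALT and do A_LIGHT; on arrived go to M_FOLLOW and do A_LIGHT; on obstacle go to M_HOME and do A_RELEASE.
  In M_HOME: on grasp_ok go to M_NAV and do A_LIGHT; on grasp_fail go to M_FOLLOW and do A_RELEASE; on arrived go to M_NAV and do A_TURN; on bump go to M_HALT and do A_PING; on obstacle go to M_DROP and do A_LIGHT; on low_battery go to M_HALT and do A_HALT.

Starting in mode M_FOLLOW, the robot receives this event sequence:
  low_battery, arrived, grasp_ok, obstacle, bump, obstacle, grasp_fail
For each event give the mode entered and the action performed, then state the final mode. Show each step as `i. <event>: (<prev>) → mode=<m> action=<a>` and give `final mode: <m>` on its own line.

1. low_battery: (M_FOLLOW) → mode=M_HALT action=A_TURN
2. arrived: (M_HALT) → mode=M_NAV action=A_PING
3. grasp_ok: (M_NAV) → mode=M_HALT action=A_PING
4. obstacle: (M_HALT) → mode=M_NAV action=A_TURN
5. bump: (M_NAV) → mode=M_HOME action=A_LIGHT
6. obstacle: (M_HOME) → mode=M_DROP action=A_LIGHT
7. grasp_fail: (M_DROP) → mode=M_HOME action=A_RELEASE

final mode: M_HOME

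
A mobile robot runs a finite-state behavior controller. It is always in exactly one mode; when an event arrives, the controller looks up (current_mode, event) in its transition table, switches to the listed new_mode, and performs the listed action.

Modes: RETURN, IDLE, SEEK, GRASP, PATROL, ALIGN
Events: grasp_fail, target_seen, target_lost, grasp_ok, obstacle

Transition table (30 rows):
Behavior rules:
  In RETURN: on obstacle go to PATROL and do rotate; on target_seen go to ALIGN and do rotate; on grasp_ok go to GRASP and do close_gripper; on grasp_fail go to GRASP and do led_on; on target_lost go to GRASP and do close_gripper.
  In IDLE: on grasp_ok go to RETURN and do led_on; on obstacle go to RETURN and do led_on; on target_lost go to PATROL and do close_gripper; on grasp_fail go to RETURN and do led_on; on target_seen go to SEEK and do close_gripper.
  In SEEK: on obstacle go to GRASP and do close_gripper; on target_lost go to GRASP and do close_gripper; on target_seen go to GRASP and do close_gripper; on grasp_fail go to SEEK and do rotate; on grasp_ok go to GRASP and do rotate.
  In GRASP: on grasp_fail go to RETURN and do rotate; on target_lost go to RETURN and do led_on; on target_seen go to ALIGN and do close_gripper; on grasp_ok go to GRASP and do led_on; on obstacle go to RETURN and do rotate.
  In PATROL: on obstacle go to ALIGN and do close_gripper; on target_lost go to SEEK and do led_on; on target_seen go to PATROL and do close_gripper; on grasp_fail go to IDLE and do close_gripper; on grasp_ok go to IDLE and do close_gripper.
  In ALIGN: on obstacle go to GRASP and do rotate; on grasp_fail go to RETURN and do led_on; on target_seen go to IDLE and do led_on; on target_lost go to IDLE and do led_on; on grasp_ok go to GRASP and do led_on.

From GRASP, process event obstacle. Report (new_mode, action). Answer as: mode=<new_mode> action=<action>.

mode=RETURN action=rotate

current mode = GRASP; filter table to that mode:
  (GRASP, grasp_fail) → (RETURN, rotate)
  (GRASP, target_lost) → (RETURN, led_on)
  (GRASP, target_seen) → (ALIGN, close_gripper)
  (GRASP, grasp_ok) → (GRASP, led_on)
  (GRASP, obstacle) → (RETURN, rotate)  ← event matches
event = obstacle selects (RETURN, rotate)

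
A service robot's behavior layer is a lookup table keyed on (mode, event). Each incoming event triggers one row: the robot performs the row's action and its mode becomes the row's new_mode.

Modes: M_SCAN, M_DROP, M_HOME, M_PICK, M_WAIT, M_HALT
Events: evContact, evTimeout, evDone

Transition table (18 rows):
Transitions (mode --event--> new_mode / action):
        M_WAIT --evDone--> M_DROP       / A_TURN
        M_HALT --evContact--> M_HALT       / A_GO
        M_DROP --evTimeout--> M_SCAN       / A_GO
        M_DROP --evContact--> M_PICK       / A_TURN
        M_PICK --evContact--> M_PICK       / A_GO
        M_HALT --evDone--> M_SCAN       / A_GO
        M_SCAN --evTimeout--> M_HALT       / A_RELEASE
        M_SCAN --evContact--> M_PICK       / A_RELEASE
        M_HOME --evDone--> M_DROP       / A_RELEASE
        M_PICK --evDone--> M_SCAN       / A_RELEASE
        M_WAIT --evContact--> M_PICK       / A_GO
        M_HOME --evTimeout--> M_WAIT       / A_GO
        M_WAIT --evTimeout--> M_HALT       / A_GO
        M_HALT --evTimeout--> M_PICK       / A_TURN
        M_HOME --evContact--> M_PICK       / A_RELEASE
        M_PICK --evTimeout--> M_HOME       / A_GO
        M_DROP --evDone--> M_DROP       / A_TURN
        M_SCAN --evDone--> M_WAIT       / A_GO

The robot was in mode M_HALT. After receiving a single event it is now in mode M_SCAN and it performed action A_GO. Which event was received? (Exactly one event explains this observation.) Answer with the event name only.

evDone

try evContact: (M_HALT, evContact) → (M_HALT, A_GO)
try evTimeout: (M_HALT, evTimeout) → (M_PICK, A_TURN)
try evDone: (M_HALT, evDone) → (M_SCAN, A_GO)  ← matches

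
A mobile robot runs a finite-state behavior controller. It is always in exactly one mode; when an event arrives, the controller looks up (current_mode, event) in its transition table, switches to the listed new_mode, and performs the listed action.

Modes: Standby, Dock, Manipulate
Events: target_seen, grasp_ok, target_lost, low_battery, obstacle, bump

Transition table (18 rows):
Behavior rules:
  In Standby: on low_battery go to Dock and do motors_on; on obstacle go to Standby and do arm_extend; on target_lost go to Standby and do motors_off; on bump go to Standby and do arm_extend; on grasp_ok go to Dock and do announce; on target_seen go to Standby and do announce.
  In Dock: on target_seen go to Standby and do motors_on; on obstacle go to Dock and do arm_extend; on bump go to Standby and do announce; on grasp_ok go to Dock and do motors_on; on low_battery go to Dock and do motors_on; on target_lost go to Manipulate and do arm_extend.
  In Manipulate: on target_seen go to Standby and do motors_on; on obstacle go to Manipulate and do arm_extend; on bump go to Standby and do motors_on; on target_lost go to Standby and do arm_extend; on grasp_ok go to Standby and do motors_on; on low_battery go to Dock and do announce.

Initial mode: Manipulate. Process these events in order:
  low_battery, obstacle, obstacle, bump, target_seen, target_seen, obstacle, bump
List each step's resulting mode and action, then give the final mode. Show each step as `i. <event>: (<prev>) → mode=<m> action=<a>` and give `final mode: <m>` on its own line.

1. low_battery: (Manipulate) → mode=Dock action=announce
2. obstacle: (Dock) → mode=Dock action=arm_extend
3. obstacle: (Dock) → mode=Dock action=arm_extend
4. bump: (Dock) → mode=Standby action=announce
5. target_seen: (Standby) → mode=Standby action=announce
6. target_seen: (Standby) → mode=Standby action=announce
7. obstacle: (Standby) → mode=Standby action=arm_extend
8. bump: (Standby) → mode=Standby action=arm_extend

final mode: Standby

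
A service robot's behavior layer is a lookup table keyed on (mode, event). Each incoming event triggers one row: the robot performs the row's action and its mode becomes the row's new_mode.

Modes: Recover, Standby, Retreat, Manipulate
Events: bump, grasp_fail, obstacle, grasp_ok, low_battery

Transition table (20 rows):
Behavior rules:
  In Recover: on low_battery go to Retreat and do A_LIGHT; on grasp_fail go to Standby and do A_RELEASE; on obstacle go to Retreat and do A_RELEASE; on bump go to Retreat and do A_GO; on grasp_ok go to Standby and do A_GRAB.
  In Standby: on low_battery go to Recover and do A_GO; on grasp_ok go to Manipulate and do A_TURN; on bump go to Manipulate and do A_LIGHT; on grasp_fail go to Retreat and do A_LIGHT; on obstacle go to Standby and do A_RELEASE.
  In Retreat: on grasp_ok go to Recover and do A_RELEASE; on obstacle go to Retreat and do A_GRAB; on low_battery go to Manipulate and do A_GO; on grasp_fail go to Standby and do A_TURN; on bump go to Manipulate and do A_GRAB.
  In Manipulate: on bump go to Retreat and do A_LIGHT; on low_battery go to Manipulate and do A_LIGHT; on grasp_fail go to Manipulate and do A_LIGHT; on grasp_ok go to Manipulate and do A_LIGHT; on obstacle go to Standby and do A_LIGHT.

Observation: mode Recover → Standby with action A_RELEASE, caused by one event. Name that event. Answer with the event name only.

try bump: (Recover, bump) → (Retreat, A_GO)
try grasp_fail: (Recover, grasp_fail) → (Standby, A_RELEASE)  ← matches
try obstacle: (Recover, obstacle) → (Retreat, A_RELEASE)
try grasp_ok: (Recover, grasp_ok) → (Standby, A_GRAB)
try low_battery: (Recover, low_battery) → (Retreat, A_LIGHT)

grasp_fail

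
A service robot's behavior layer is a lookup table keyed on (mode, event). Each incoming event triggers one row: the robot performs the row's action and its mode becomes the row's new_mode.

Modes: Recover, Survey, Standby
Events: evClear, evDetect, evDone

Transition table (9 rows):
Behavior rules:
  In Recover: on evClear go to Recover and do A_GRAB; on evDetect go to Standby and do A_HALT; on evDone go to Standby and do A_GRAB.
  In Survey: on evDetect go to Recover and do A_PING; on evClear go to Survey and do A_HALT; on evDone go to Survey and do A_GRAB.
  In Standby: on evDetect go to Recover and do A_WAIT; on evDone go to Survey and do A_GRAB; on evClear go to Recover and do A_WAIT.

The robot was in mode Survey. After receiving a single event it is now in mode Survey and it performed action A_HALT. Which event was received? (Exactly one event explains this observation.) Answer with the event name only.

evClear

try evClear: (Survey, evClear) → (Survey, A_HALT)  ← matches
try evDetect: (Survey, evDetect) → (Recover, A_PING)
try evDone: (Survey, evDone) → (Survey, A_GRAB)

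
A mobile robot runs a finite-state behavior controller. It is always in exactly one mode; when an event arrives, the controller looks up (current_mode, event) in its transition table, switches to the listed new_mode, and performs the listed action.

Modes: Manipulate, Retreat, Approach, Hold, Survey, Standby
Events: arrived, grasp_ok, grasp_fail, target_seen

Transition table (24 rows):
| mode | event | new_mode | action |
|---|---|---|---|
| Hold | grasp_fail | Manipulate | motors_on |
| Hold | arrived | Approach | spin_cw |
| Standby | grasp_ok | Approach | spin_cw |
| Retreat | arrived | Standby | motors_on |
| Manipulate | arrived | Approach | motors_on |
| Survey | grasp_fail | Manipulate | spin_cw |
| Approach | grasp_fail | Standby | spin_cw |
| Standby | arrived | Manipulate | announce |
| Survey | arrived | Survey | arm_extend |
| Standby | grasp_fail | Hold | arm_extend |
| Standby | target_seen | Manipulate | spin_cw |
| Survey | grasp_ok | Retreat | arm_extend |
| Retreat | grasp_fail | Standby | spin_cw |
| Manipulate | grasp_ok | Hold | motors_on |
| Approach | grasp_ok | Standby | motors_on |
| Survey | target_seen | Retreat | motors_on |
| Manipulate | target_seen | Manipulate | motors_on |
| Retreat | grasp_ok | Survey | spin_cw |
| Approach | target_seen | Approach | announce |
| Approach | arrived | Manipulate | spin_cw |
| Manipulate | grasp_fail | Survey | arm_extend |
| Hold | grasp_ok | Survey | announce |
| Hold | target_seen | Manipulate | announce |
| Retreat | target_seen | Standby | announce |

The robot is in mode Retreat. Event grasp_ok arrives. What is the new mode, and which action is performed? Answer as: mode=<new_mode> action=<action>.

current mode = Retreat; filter table to that mode:
  (Retreat, arrived) → (Standby, motors_on)
  (Retreat, grasp_fail) → (Standby, spin_cw)
  (Retreat, grasp_ok) → (Survey, spin_cw)  ← event matches
  (Retreat, target_seen) → (Standby, announce)
event = grasp_ok selects (Survey, spin_cw)

mode=Survey action=spin_cw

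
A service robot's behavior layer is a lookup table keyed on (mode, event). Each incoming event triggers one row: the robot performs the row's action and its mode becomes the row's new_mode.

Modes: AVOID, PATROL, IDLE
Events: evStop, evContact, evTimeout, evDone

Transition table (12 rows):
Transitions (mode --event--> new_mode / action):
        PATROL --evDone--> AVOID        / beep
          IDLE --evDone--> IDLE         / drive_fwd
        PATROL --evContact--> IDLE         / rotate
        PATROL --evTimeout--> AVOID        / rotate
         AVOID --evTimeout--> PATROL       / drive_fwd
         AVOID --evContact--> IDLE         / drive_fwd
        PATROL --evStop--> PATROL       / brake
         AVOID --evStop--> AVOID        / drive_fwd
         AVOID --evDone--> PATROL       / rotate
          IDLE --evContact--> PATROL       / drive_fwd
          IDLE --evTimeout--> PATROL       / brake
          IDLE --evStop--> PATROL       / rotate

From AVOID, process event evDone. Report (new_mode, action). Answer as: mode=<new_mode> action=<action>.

mode=PATROL action=rotate

current mode = AVOID; filter table to that mode:
  (AVOID, evTimeout) → (PATROL, drive_fwd)
  (AVOID, evContact) → (IDLE, drive_fwd)
  (AVOID, evStop) → (AVOID, drive_fwd)
  (AVOID, evDone) → (PATROL, rotate)  ← event matches
event = evDone selects (PATROL, rotate)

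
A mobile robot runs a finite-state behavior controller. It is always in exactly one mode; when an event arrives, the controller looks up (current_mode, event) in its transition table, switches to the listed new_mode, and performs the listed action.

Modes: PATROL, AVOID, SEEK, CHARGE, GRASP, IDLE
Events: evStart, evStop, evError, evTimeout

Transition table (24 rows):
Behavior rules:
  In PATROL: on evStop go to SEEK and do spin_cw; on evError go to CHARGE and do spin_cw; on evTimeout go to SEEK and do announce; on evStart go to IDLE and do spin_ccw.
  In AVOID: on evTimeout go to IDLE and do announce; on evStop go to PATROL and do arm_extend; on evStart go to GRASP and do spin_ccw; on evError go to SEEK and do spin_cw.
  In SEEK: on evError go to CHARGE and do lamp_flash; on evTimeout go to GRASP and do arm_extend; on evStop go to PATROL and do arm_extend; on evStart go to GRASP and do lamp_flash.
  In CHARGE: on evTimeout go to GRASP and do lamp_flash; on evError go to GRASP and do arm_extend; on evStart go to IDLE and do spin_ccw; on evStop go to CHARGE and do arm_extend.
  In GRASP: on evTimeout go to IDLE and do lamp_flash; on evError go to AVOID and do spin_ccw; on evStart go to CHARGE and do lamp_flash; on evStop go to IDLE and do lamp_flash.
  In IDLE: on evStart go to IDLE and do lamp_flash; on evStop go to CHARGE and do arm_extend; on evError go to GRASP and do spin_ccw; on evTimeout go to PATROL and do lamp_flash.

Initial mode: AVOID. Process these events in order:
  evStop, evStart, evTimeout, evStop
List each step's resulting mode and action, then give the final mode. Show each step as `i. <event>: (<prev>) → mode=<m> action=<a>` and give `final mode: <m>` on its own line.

1. evStop: (AVOID) → mode=PATROL action=arm_extend
2. evStart: (PATROL) → mode=IDLE action=spin_ccw
3. evTimeout: (IDLE) → mode=PATROL action=lamp_flash
4. evStop: (PATROL) → mode=SEEK action=spin_cw

final mode: SEEK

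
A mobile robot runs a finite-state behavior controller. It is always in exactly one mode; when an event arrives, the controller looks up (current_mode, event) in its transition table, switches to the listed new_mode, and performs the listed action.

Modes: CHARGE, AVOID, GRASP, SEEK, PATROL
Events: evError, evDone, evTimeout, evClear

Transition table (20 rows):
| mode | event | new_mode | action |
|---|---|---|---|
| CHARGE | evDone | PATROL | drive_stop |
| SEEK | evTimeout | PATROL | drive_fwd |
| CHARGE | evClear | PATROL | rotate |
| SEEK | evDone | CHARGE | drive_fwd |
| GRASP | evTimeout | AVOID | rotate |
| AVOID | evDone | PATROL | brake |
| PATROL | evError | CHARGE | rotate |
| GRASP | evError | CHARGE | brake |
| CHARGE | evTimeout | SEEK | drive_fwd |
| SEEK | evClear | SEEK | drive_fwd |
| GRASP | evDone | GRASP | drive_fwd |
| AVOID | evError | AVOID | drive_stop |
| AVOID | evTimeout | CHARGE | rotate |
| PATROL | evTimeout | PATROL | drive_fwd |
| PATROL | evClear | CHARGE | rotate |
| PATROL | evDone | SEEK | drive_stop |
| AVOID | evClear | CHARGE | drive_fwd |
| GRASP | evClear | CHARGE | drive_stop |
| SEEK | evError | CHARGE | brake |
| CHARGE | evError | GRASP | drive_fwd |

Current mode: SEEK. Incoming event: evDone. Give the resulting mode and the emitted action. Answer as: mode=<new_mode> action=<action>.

current mode = SEEK; filter table to that mode:
  (SEEK, evTimeout) → (PATROL, drive_fwd)
  (SEEK, evDone) → (CHARGE, drive_fwd)  ← event matches
  (SEEK, evClear) → (SEEK, drive_fwd)
  (SEEK, evError) → (CHARGE, brake)
event = evDone selects (CHARGE, drive_fwd)

mode=CHARGE action=drive_fwd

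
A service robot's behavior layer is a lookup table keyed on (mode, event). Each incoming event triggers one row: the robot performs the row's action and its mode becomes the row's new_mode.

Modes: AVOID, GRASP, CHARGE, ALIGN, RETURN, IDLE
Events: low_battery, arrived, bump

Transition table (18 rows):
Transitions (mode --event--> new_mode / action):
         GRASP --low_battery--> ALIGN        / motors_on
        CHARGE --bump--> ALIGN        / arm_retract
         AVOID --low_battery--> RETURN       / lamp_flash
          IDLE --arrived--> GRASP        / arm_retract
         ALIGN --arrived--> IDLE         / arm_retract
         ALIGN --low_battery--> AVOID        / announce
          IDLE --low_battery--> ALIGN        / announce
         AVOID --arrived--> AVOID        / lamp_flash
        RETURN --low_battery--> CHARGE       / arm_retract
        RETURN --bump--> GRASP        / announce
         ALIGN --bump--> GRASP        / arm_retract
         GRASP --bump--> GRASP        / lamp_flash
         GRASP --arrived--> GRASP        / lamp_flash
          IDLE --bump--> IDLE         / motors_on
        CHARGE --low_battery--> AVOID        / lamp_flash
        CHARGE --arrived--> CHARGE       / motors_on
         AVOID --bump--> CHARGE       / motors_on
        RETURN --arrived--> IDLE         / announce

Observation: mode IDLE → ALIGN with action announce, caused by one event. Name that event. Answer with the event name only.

try low_battery: (IDLE, low_battery) → (ALIGN, announce)  ← matches
try arrived: (IDLE, arrived) → (GRASP, arm_retract)
try bump: (IDLE, bump) → (IDLE, motors_on)

low_battery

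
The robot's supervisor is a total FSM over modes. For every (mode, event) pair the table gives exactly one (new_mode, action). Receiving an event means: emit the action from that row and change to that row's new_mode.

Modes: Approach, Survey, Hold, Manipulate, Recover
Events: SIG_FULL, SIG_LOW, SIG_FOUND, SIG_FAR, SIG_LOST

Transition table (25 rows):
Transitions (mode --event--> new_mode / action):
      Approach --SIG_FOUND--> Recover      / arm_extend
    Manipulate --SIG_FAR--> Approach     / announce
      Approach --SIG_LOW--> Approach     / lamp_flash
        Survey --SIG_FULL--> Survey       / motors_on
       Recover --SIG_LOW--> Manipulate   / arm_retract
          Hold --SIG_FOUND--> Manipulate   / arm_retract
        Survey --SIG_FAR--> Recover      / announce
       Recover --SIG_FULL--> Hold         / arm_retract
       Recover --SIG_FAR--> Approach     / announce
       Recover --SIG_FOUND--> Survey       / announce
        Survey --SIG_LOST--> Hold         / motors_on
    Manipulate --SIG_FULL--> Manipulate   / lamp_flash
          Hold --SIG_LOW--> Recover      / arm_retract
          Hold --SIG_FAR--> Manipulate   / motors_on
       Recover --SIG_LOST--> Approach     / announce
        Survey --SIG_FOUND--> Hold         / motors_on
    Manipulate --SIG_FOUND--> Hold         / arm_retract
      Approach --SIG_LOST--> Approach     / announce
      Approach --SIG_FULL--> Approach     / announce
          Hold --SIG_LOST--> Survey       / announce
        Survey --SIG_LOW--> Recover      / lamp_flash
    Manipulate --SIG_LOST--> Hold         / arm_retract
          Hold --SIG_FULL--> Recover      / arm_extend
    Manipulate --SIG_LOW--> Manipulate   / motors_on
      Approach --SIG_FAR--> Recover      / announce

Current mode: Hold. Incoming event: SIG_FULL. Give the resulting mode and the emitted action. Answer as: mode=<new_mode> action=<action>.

mode=Recover action=arm_extend

current mode = Hold; filter table to that mode:
  (Hold, SIG_FOUND) → (Manipulate, arm_retract)
  (Hold, SIG_LOW) → (Recover, arm_retract)
  (Hold, SIG_FAR) → (Manipulate, motors_on)
  (Hold, SIG_LOST) → (Survey, announce)
  (Hold, SIG_FULL) → (Recover, arm_extend)  ← event matches
event = SIG_FULL selects (Recover, arm_extend)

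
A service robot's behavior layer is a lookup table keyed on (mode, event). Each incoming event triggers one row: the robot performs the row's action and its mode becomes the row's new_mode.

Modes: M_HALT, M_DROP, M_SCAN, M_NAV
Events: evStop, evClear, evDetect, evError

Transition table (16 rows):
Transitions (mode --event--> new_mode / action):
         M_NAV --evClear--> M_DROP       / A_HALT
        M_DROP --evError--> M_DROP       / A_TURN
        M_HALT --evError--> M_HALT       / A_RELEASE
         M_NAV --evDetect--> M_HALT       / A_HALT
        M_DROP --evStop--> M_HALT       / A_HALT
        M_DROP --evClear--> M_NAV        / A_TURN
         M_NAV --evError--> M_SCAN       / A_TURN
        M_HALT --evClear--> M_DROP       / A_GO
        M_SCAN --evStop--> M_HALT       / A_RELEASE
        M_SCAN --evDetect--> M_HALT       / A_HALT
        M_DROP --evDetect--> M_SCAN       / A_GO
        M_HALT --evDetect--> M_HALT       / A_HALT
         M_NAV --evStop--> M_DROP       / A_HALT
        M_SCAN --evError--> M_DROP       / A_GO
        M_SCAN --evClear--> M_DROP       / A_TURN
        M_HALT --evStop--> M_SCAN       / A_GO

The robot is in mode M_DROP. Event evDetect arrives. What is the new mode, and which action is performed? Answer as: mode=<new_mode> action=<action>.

mode=M_SCAN action=A_GO

current mode = M_DROP; filter table to that mode:
  (M_DROP, evError) → (M_DROP, A_TURN)
  (M_DROP, evStop) → (M_HALT, A_HALT)
  (M_DROP, evClear) → (M_NAV, A_TURN)
  (M_DROP, evDetect) → (M_SCAN, A_GO)  ← event matches
event = evDetect selects (M_SCAN, A_GO)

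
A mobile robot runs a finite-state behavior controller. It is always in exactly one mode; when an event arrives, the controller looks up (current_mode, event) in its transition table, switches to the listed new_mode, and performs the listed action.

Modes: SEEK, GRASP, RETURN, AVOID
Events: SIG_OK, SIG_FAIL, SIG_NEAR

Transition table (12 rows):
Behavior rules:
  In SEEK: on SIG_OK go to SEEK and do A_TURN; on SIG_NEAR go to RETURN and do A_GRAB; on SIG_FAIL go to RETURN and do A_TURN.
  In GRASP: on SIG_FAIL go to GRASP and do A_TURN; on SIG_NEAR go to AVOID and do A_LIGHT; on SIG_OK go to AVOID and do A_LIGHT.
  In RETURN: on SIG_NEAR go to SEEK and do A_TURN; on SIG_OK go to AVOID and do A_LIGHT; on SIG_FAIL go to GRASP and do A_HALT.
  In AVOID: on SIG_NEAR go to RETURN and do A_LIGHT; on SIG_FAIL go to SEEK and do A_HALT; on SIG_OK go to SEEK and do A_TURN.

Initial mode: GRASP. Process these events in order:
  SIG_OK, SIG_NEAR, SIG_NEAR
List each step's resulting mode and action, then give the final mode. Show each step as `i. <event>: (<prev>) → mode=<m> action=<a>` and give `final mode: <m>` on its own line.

final mode: SEEK

1. SIG_OK: (GRASP) → mode=AVOID action=A_LIGHT
2. SIG_NEAR: (AVOID) → mode=RETURN action=A_LIGHT
3. SIG_NEAR: (RETURN) → mode=SEEK action=A_TURN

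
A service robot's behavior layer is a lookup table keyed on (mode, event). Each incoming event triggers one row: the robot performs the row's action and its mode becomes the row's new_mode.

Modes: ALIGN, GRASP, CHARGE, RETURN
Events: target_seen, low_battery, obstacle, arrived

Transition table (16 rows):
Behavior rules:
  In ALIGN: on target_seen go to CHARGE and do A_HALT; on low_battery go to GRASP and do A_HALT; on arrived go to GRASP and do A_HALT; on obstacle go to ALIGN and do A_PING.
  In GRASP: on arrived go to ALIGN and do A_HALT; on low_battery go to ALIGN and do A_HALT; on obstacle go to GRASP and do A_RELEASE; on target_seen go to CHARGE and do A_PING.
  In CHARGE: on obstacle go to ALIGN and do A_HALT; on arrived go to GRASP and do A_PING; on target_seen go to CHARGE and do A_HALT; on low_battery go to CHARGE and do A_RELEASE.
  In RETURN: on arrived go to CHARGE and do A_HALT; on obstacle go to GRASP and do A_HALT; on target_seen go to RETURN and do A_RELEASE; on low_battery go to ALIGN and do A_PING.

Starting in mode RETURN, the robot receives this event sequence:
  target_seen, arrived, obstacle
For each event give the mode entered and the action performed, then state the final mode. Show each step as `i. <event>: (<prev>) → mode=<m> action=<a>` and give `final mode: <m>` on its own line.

1. target_seen: (RETURN) → mode=RETURN action=A_RELEASE
2. arrived: (RETURN) → mode=CHARGE action=A_HALT
3. obstacle: (CHARGE) → mode=ALIGN action=A_HALT

final mode: ALIGN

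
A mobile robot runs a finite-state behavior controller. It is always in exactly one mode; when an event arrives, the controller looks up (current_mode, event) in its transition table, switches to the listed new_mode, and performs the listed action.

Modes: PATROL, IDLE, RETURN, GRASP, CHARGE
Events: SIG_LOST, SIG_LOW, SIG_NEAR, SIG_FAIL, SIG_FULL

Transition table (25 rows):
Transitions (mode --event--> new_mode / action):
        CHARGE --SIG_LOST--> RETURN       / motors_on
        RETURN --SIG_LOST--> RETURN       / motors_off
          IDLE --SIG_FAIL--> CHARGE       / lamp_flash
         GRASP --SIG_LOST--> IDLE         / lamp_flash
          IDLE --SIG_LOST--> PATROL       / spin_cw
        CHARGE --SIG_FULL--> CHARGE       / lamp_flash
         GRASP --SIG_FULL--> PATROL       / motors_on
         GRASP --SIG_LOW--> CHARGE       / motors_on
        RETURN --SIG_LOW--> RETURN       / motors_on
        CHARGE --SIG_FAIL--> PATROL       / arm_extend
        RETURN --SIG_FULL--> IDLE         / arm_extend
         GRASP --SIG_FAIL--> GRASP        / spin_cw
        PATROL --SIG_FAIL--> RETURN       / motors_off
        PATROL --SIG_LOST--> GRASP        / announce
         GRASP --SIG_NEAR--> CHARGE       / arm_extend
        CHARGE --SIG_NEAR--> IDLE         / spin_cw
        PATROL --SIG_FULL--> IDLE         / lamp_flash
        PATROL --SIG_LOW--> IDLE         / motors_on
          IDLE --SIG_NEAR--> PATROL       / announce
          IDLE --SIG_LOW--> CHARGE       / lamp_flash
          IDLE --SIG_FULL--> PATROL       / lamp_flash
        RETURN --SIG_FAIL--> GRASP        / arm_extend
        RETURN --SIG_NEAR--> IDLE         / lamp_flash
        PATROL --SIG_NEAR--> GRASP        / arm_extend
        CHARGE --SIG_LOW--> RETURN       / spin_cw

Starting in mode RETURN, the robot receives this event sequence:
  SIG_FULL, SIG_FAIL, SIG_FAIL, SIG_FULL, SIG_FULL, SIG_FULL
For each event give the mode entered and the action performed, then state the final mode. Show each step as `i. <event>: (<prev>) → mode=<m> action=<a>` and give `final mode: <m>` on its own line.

final mode: IDLE

1. SIG_FULL: (RETURN) → mode=IDLE action=arm_extend
2. SIG_FAIL: (IDLE) → mode=CHARGE action=lamp_flash
3. SIG_FAIL: (CHARGE) → mode=PATROL action=arm_extend
4. SIG_FULL: (PATROL) → mode=IDLE action=lamp_flash
5. SIG_FULL: (IDLE) → mode=PATROL action=lamp_flash
6. SIG_FULL: (PATROL) → mode=IDLE action=lamp_flash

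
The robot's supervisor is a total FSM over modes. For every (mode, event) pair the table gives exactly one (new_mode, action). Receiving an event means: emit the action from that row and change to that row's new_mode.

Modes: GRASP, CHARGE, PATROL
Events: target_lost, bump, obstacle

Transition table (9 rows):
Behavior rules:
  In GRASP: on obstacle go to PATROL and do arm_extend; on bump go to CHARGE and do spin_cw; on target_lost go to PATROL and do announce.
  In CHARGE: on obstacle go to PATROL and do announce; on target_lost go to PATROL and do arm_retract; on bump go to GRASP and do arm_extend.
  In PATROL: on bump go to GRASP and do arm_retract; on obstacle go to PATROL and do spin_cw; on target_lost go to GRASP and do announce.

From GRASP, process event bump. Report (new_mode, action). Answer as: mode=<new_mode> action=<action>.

mode=CHARGE action=spin_cw

current mode = GRASP; filter table to that mode:
  (GRASP, obstacle) → (PATROL, arm_extend)
  (GRASP, bump) → (CHARGE, spin_cw)  ← event matches
  (GRASP, target_lost) → (PATROL, announce)
event = bump selects (CHARGE, spin_cw)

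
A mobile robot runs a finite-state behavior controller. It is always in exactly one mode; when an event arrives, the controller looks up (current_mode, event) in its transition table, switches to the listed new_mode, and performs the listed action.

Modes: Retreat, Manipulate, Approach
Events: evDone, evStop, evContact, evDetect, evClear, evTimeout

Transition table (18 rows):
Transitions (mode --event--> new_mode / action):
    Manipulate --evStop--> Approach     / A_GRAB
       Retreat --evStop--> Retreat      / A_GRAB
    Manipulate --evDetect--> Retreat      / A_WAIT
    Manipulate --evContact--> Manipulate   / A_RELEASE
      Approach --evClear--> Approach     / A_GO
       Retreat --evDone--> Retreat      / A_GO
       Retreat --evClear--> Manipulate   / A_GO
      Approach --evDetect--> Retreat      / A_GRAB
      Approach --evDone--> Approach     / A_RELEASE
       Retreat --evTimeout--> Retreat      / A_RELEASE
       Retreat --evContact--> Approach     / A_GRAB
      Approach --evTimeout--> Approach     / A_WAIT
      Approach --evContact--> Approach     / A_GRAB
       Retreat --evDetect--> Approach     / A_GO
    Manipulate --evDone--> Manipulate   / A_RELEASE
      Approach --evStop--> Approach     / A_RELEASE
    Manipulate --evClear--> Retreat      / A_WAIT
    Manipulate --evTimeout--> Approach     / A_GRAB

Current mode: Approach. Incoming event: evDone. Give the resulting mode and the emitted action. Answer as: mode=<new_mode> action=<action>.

mode=Approach action=A_RELEASE

current mode = Approach; filter table to that mode:
  (Approach, evClear) → (Approach, A_GO)
  (Approach, evDetect) → (Retreat, A_GRAB)
  (Approach, evDone) → (Approach, A_RELEASE)  ← event matches
  (Approach, evTimeout) → (Approach, A_WAIT)
  (Approach, evContact) → (Approach, A_GRAB)
  (Approach, evStop) → (Approach, A_RELEASE)
event = evDone selects (Approach, A_RELEASE)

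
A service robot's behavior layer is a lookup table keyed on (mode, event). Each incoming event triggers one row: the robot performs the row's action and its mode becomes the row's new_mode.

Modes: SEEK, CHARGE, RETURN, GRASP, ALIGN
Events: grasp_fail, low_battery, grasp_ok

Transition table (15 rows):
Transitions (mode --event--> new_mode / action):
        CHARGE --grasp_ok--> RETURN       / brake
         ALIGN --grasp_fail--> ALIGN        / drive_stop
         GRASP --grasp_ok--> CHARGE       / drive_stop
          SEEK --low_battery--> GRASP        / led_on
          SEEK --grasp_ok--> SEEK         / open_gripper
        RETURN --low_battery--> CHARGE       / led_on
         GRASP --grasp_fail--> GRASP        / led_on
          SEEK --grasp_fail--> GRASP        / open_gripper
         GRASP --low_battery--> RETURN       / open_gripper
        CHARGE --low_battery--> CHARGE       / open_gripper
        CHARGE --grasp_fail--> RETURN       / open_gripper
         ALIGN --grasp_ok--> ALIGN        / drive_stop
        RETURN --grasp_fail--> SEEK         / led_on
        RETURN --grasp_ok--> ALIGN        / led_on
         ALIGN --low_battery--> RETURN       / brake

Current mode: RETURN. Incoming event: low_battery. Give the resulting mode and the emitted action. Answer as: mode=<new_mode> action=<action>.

mode=CHARGE action=led_on

current mode = RETURN; filter table to that mode:
  (RETURN, low_battery) → (CHARGE, led_on)  ← event matches
  (RETURN, grasp_fail) → (SEEK, led_on)
  (RETURN, grasp_ok) → (ALIGN, led_on)
event = low_battery selects (CHARGE, led_on)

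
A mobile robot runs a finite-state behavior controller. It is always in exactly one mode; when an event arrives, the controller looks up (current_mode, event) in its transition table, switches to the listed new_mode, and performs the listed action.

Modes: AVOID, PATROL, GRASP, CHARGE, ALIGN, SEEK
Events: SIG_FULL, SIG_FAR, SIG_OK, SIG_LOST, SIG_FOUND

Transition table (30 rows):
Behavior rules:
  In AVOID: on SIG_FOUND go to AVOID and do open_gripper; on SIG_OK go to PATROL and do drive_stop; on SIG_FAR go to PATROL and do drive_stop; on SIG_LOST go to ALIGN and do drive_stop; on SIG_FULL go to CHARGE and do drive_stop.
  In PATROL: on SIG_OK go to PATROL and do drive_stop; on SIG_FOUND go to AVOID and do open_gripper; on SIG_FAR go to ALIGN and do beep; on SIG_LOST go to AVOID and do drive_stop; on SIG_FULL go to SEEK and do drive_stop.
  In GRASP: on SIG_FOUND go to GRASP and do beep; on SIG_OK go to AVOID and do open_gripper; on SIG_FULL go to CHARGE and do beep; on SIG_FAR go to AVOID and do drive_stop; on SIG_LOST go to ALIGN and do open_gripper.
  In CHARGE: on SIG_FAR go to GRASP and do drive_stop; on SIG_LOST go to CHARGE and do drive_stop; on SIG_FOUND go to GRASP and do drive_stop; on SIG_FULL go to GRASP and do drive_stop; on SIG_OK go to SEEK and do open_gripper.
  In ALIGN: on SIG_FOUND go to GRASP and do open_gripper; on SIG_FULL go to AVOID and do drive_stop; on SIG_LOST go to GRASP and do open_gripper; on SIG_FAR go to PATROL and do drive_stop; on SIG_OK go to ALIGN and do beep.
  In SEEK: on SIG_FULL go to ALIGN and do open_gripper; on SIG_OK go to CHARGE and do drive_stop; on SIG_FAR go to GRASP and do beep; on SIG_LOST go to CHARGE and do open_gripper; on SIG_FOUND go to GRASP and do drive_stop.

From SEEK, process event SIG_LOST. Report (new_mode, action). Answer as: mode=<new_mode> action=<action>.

current mode = SEEK; filter table to that mode:
  (SEEK, SIG_FULL) → (ALIGN, open_gripper)
  (SEEK, SIG_OK) → (CHARGE, drive_stop)
  (SEEK, SIG_FAR) → (GRASP, beep)
  (SEEK, SIG_LOST) → (CHARGE, open_gripper)  ← event matches
  (SEEK, SIG_FOUND) → (GRASP, drive_stop)
event = SIG_LOST selects (CHARGE, open_gripper)

mode=CHARGE action=open_gripper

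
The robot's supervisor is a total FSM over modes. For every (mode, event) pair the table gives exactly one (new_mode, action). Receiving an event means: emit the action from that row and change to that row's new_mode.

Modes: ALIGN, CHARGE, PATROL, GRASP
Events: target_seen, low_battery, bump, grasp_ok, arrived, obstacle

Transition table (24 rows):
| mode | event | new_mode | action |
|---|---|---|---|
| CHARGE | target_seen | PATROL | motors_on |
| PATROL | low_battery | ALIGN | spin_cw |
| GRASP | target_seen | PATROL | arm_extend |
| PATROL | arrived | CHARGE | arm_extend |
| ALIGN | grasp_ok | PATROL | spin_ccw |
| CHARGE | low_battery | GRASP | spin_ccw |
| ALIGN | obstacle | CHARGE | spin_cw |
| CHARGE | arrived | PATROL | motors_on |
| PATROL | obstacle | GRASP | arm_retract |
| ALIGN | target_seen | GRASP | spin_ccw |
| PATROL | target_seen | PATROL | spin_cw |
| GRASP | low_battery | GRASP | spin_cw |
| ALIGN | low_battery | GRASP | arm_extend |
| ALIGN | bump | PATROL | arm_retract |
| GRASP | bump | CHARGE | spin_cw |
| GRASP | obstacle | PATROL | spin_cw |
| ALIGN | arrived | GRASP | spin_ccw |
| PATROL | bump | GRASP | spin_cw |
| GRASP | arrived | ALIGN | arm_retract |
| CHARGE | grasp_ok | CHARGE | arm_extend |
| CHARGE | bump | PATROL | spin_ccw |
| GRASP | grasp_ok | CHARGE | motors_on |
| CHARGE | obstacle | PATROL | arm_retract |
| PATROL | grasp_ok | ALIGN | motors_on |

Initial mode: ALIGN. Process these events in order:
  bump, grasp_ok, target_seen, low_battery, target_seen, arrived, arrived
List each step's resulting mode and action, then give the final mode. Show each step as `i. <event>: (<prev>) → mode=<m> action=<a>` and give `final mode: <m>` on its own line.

1. bump: (ALIGN) → mode=PATROL action=arm_retract
2. grasp_ok: (PATROL) → mode=ALIGN action=motors_on
3. target_seen: (ALIGN) → mode=GRASP action=spin_ccw
4. low_battery: (GRASP) → mode=GRASP action=spin_cw
5. target_seen: (GRASP) → mode=PATROL action=arm_extend
6. arrived: (PATROL) → mode=CHARGE action=arm_extend
7. arrived: (CHARGE) → mode=PATROL action=motors_on

final mode: PATROL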